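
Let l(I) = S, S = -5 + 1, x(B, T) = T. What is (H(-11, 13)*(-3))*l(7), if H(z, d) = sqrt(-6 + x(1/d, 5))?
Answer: 12*I ≈ 12.0*I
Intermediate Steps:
H(z, d) = I (H(z, d) = sqrt(-6 + 5) = sqrt(-1) = I)
S = -4
l(I) = -4
(H(-11, 13)*(-3))*l(7) = (I*(-3))*(-4) = -3*I*(-4) = 12*I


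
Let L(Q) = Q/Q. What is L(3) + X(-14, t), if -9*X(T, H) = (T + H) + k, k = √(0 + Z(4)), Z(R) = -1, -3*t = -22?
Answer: 47/27 - I/9 ≈ 1.7407 - 0.11111*I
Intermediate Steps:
L(Q) = 1
t = 22/3 (t = -⅓*(-22) = 22/3 ≈ 7.3333)
k = I (k = √(0 - 1) = √(-1) = I ≈ 1.0*I)
X(T, H) = -I/9 - H/9 - T/9 (X(T, H) = -((T + H) + I)/9 = -((H + T) + I)/9 = -(I + H + T)/9 = -I/9 - H/9 - T/9)
L(3) + X(-14, t) = 1 + (-I/9 - ⅑*22/3 - ⅑*(-14)) = 1 + (-I/9 - 22/27 + 14/9) = 1 + (20/27 - I/9) = 47/27 - I/9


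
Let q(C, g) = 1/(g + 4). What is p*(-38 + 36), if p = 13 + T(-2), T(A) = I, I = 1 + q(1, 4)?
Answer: -113/4 ≈ -28.250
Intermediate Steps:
q(C, g) = 1/(4 + g)
I = 9/8 (I = 1 + 1/(4 + 4) = 1 + 1/8 = 9/8 ≈ 1.1250)
T(A) = 9/8
p = 113/8 (p = 13 + 9/8 = 113/8 ≈ 14.125)
p*(-38 + 36) = 113*(-38 + 36)/8 = (113/8)*(-2) = -113/4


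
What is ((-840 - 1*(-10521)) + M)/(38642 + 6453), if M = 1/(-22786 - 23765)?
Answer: 90132046/419843469 ≈ 0.21468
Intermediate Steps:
M = -1/46551 (M = 1/(-46551) = -1/46551 ≈ -2.1482e-5)
((-840 - 1*(-10521)) + M)/(38642 + 6453) = ((-840 - 1*(-10521)) - 1/46551)/(38642 + 6453) = ((-840 + 10521) - 1/46551)/45095 = (9681 - 1/46551)*(1/45095) = (450660230/46551)*(1/45095) = 90132046/419843469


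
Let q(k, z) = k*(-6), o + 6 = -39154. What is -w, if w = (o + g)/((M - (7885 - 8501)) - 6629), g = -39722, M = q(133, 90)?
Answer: -78882/6811 ≈ -11.582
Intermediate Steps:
o = -39160 (o = -6 - 39154 = -39160)
q(k, z) = -6*k
M = -798 (M = -6*133 = -798)
w = 78882/6811 (w = (-39160 - 39722)/((-798 - (7885 - 8501)) - 6629) = -78882/((-798 - 1*(-616)) - 6629) = -78882/((-798 + 616) - 6629) = -78882/(-182 - 6629) = -78882/(-6811) = -78882*(-1/6811) = 78882/6811 ≈ 11.582)
-w = -1*78882/6811 = -78882/6811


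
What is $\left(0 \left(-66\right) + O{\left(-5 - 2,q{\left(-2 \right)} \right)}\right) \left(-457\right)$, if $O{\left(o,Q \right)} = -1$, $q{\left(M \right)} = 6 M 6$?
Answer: $457$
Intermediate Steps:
$q{\left(M \right)} = 36 M$
$\left(0 \left(-66\right) + O{\left(-5 - 2,q{\left(-2 \right)} \right)}\right) \left(-457\right) = \left(0 \left(-66\right) - 1\right) \left(-457\right) = \left(0 - 1\right) \left(-457\right) = \left(-1\right) \left(-457\right) = 457$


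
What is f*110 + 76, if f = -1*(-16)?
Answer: 1836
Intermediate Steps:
f = 16
f*110 + 76 = 16*110 + 76 = 1760 + 76 = 1836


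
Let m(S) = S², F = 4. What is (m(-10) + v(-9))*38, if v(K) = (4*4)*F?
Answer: 6232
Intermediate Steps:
v(K) = 64 (v(K) = (4*4)*4 = 16*4 = 64)
(m(-10) + v(-9))*38 = ((-10)² + 64)*38 = (100 + 64)*38 = 164*38 = 6232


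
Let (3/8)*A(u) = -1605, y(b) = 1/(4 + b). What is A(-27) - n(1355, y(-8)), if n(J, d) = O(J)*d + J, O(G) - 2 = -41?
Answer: -22579/4 ≈ -5644.8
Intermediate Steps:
O(G) = -39 (O(G) = 2 - 41 = -39)
n(J, d) = J - 39*d (n(J, d) = -39*d + J = J - 39*d)
A(u) = -4280 (A(u) = (8/3)*(-1605) = -4280)
A(-27) - n(1355, y(-8)) = -4280 - (1355 - 39/(4 - 8)) = -4280 - (1355 - 39/(-4)) = -4280 - (1355 - 39*(-¼)) = -4280 - (1355 + 39/4) = -4280 - 1*5459/4 = -4280 - 5459/4 = -22579/4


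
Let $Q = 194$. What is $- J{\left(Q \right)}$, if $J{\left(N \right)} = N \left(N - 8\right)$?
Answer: $-36084$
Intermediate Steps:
$J{\left(N \right)} = N \left(-8 + N\right)$
$- J{\left(Q \right)} = - 194 \left(-8 + 194\right) = - 194 \cdot 186 = \left(-1\right) 36084 = -36084$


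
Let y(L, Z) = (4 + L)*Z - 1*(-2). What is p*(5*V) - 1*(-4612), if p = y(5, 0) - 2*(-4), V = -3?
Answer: 4462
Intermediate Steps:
y(L, Z) = 2 + Z*(4 + L) (y(L, Z) = Z*(4 + L) + 2 = 2 + Z*(4 + L))
p = 10 (p = (2 + 4*0 + 5*0) - 2*(-4) = (2 + 0 + 0) + 8 = 2 + 8 = 10)
p*(5*V) - 1*(-4612) = 10*(5*(-3)) - 1*(-4612) = 10*(-15) + 4612 = -150 + 4612 = 4462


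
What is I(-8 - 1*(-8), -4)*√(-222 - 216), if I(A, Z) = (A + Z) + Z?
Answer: -8*I*√438 ≈ -167.43*I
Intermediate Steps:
I(A, Z) = A + 2*Z
I(-8 - 1*(-8), -4)*√(-222 - 216) = ((-8 - 1*(-8)) + 2*(-4))*√(-222 - 216) = ((-8 + 8) - 8)*√(-438) = (0 - 8)*(I*√438) = -8*I*√438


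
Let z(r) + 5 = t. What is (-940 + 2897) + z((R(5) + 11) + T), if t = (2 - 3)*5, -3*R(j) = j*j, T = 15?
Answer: 1947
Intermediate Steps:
R(j) = -j**2/3 (R(j) = -j*j/3 = -j**2/3)
t = -5 (t = -1*5 = -5)
z(r) = -10 (z(r) = -5 - 5 = -10)
(-940 + 2897) + z((R(5) + 11) + T) = (-940 + 2897) - 10 = 1957 - 10 = 1947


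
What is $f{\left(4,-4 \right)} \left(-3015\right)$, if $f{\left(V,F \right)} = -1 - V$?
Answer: $15075$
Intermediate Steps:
$f{\left(4,-4 \right)} \left(-3015\right) = \left(-1 - 4\right) \left(-3015\right) = \left(-5\right) \left(-3015\right) = 15075$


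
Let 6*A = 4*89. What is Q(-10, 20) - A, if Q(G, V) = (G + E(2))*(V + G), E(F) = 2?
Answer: -418/3 ≈ -139.33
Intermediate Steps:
A = 178/3 (A = (4*89)/6 = (⅙)*356 = 178/3 ≈ 59.333)
Q(G, V) = (2 + G)*(G + V) (Q(G, V) = (G + 2)*(V + G) = (2 + G)*(G + V))
Q(-10, 20) - A = ((-10)² + 2*(-10) + 2*20 - 10*20) - 1*178/3 = (100 - 20 + 40 - 200) - 178/3 = -80 - 178/3 = -418/3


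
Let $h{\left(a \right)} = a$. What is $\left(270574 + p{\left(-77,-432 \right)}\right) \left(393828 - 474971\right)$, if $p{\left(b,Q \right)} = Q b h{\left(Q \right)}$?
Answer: $1144073618782$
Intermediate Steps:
$p{\left(b,Q \right)} = b Q^{2}$ ($p{\left(b,Q \right)} = Q b Q = b Q^{2}$)
$\left(270574 + p{\left(-77,-432 \right)}\right) \left(393828 - 474971\right) = \left(270574 - 77 \left(-432\right)^{2}\right) \left(393828 - 474971\right) = \left(270574 - 14370048\right) \left(-81143\right) = \left(-14099474\right) \left(-81143\right) = 1144073618782$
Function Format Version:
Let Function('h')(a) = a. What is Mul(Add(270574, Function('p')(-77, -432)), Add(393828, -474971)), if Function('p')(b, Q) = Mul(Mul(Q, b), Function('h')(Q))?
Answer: 1144073618782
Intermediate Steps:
Function('p')(b, Q) = Mul(b, Pow(Q, 2)) (Function('p')(b, Q) = Mul(Mul(Q, b), Q) = Mul(b, Pow(Q, 2)))
Mul(Add(270574, Function('p')(-77, -432)), Add(393828, -474971)) = Mul(Add(270574, Mul(-77, Pow(-432, 2))), Add(393828, -474971)) = Mul(Add(270574, Mul(-77, 186624)), -81143) = Mul(Add(270574, -14370048), -81143) = Mul(-14099474, -81143) = 1144073618782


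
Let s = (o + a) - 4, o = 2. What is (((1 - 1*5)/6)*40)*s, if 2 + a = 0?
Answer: 320/3 ≈ 106.67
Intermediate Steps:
a = -2 (a = -2 + 0 = -2)
s = -4 (s = (2 - 2) - 4 = 0 - 4 = -4)
(((1 - 1*5)/6)*40)*s = (((1 - 1*5)/6)*40)*(-4) = (((1 - 5)*(1/6))*40)*(-4) = (-4*1/6*40)*(-4) = -2/3*40*(-4) = -80/3*(-4) = 320/3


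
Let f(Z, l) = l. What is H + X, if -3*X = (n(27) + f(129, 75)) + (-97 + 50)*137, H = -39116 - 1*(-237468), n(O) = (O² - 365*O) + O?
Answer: 610519/3 ≈ 2.0351e+5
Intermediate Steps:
n(O) = O² - 364*O
H = 198352 (H = -39116 + 237468 = 198352)
X = 15463/3 (X = -((27*(-364 + 27) + 75) + (-97 + 50)*137)/3 = -((27*(-337) + 75) - 47*137)/3 = -((-9099 + 75) - 6439)/3 = -(-9024 - 6439)/3 = -⅓*(-15463) = 15463/3 ≈ 5154.3)
H + X = 198352 + 15463/3 = 610519/3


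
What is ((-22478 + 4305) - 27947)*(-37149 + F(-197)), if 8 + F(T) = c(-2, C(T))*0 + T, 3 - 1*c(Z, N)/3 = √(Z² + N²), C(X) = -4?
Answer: 1722766480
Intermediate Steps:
c(Z, N) = 9 - 3*√(N² + Z²) (c(Z, N) = 9 - 3*√(Z² + N²) = 9 - 3*√(N² + Z²))
F(T) = -8 + T (F(T) = -8 + ((9 - 3*√((-4)² + (-2)²))*0 + T) = -8 + ((9 - 3*√(16 + 4))*0 + T) = -8 + ((9 - 6*√5)*0 + T) = -8 + (0 + T) = -8 + T)
((-22478 + 4305) - 27947)*(-37149 + F(-197)) = ((-22478 + 4305) - 27947)*(-37149 + (-8 - 197)) = (-18173 - 27947)*(-37149 - 205) = -46120*(-37354) = 1722766480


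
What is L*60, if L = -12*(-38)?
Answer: 27360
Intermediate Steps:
L = 456
L*60 = 456*60 = 27360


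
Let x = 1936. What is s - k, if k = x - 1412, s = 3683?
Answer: 3159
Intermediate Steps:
k = 524 (k = 1936 - 1412 = 524)
s - k = 3683 - 1*524 = 3683 - 524 = 3159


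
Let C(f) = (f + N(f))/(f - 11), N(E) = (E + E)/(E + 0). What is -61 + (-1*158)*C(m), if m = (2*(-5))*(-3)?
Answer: -6215/19 ≈ -327.11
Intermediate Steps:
m = 30 (m = -10*(-3) = 30)
N(E) = 2 (N(E) = (2*E)/E = 2)
C(f) = (2 + f)/(-11 + f) (C(f) = (f + 2)/(f - 11) = (2 + f)/(-11 + f))
-61 + (-1*158)*C(m) = -61 + (-1*158)*((2 + 30)/(-11 + 30)) = -61 - 158*32/19 = -61 - 5056/19 = -6215/19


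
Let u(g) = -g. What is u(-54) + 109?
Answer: 163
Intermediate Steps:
u(-54) + 109 = -1*(-54) + 109 = 54 + 109 = 163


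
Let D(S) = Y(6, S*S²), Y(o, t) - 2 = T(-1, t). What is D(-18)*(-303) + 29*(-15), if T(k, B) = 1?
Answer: -1344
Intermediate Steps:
Y(o, t) = 3 (Y(o, t) = 2 + 1 = 3)
D(S) = 3
D(-18)*(-303) + 29*(-15) = 3*(-303) + 29*(-15) = -909 - 435 = -1344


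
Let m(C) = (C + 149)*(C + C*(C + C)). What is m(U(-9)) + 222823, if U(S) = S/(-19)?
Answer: 1529288677/6859 ≈ 2.2296e+5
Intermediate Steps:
U(S) = -S/19 (U(S) = S*(-1/19) = -S/19)
m(C) = (149 + C)*(C + 2*C²) (m(C) = (149 + C)*(C + C*(2*C)) = (149 + C)*(C + 2*C²))
m(U(-9)) + 222823 = (-1/19*(-9))*(149 + 2*(-1/19*(-9))² + 299*(-1/19*(-9))) + 222823 = 9*(149 + 2*(9/19)² + 299*(9/19))/19 + 222823 = 9*(149 + 2*(81/361) + 2691/19)/19 + 222823 = 9*(149 + 162/361 + 2691/19)/19 + 222823 = (9/19)*(105080/361) + 222823 = 945720/6859 + 222823 = 1529288677/6859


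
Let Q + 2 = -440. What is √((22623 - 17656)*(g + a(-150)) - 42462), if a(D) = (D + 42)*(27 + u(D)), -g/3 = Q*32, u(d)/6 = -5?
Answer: √212326590 ≈ 14571.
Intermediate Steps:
Q = -442 (Q = -2 - 440 = -442)
u(d) = -30 (u(d) = 6*(-5) = -30)
g = 42432 (g = -(-1326)*32 = -3*(-14144) = 42432)
a(D) = -126 - 3*D (a(D) = (D + 42)*(27 - 30) = (42 + D)*(-3) = -126 - 3*D)
√((22623 - 17656)*(g + a(-150)) - 42462) = √((22623 - 17656)*(42432 + (-126 - 3*(-150))) - 42462) = √(4967*(42432 + (-126 + 450)) - 42462) = √(4967*(42432 + 324) - 42462) = √(4967*42756 - 42462) = √(212369052 - 42462) = √212326590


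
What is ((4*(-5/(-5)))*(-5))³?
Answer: -8000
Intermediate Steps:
((4*(-5/(-5)))*(-5))³ = ((4*(-5*(-⅕)))*(-5))³ = ((4*1)*(-5))³ = (4*(-5))³ = (-20)³ = -8000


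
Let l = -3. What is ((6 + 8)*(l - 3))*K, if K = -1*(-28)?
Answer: -2352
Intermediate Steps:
K = 28
((6 + 8)*(l - 3))*K = ((6 + 8)*(-3 - 3))*28 = (14*(-6))*28 = -84*28 = -2352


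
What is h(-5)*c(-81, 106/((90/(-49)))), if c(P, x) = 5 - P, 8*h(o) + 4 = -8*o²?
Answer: -2193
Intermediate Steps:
h(o) = -½ - o² (h(o) = -½ + (-8*o²)/8 = -½ - o²)
h(-5)*c(-81, 106/((90/(-49)))) = (-½ - 1*(-5)²)*(5 - 1*(-81)) = (-½ - 1*25)*(5 + 81) = (-½ - 25)*86 = -51/2*86 = -2193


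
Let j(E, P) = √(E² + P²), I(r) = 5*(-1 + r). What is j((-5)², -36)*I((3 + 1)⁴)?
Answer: 1275*√1921 ≈ 55882.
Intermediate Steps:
I(r) = -5 + 5*r
j((-5)², -36)*I((3 + 1)⁴) = √(((-5)²)² + (-36)²)*(-5 + 5*(3 + 1)⁴) = √(25² + 1296)*(-5 + 5*4⁴) = √(625 + 1296)*(-5 + 5*256) = √1921*(-5 + 1280) = √1921*1275 = 1275*√1921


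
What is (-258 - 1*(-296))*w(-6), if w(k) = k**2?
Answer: 1368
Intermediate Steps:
(-258 - 1*(-296))*w(-6) = (-258 - 1*(-296))*(-6)**2 = (-258 + 296)*36 = 38*36 = 1368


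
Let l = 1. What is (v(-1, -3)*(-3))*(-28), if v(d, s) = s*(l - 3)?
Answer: 504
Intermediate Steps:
v(d, s) = -2*s (v(d, s) = s*(1 - 3) = s*(-2) = -2*s)
(v(-1, -3)*(-3))*(-28) = (-2*(-3)*(-3))*(-28) = (6*(-3))*(-28) = -18*(-28) = 504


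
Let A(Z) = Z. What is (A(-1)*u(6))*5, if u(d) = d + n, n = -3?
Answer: -15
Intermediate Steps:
u(d) = -3 + d (u(d) = d - 3 = -3 + d)
(A(-1)*u(6))*5 = -(-3 + 6)*5 = -1*3*5 = -3*5 = -15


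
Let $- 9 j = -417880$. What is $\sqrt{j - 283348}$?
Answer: $\frac{2 i \sqrt{533063}}{3} \approx 486.74 i$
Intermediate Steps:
$j = \frac{417880}{9}$ ($j = \left(- \frac{1}{9}\right) \left(-417880\right) = \frac{417880}{9} \approx 46431.0$)
$\sqrt{j - 283348} = \sqrt{\frac{417880}{9} - 283348} = \sqrt{- \frac{2132252}{9}} = \frac{2 i \sqrt{533063}}{3}$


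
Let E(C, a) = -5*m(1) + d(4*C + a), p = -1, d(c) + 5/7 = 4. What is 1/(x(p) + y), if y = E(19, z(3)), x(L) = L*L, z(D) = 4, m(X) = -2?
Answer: 7/100 ≈ 0.070000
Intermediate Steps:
d(c) = 23/7 (d(c) = -5/7 + 4 = 23/7)
E(C, a) = 93/7 (E(C, a) = -5*(-2) + 23/7 = 10 + 23/7 = 93/7)
x(L) = L²
y = 93/7 ≈ 13.286
1/(x(p) + y) = 1/((-1)² + 93/7) = 1/(1 + 93/7) = 1/(100/7) = 7/100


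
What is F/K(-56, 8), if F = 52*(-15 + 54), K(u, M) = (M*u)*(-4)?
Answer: 507/448 ≈ 1.1317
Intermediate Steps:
K(u, M) = -4*M*u
F = 2028 (F = 52*39 = 2028)
F/K(-56, 8) = 2028/((-4*8*(-56))) = 2028/1792 = 2028*(1/1792) = 507/448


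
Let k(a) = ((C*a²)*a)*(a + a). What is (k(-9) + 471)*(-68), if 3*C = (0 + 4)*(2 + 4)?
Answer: -7170396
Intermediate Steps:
C = 8 (C = ((0 + 4)*(2 + 4))/3 = (4*6)/3 = (⅓)*24 = 8)
k(a) = 16*a⁴ (k(a) = ((8*a²)*a)*(a + a) = (8*a³)*(2*a) = 16*a⁴)
(k(-9) + 471)*(-68) = (16*(-9)⁴ + 471)*(-68) = (16*6561 + 471)*(-68) = (104976 + 471)*(-68) = 105447*(-68) = -7170396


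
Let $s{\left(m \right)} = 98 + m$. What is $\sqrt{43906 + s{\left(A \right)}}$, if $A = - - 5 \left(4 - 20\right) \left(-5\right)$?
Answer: $2 \sqrt{11101} \approx 210.72$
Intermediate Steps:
$A = 400$ ($A = - - 5 \left(4 - 20\right) \left(-5\right) = - \left(-5\right) \left(-16\right) \left(-5\right) = - 80 \left(-5\right) = \left(-1\right) \left(-400\right) = 400$)
$\sqrt{43906 + s{\left(A \right)}} = \sqrt{43906 + \left(98 + 400\right)} = \sqrt{43906 + 498} = \sqrt{44404} = 2 \sqrt{11101}$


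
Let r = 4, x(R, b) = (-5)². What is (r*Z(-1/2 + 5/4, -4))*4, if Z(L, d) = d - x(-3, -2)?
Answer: -464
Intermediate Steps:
x(R, b) = 25
Z(L, d) = -25 + d (Z(L, d) = d - 1*25 = d - 25 = -25 + d)
(r*Z(-1/2 + 5/4, -4))*4 = (4*(-25 - 4))*4 = (4*(-29))*4 = -116*4 = -464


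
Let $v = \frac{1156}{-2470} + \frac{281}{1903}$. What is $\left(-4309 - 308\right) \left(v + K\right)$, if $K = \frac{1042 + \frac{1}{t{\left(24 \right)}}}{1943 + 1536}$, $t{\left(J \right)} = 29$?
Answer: $\frac{171484687386}{1782816035} \approx 96.188$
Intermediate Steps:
$v = - \frac{752899}{2350205}$ ($v = 1156 \left(- \frac{1}{2470}\right) + 281 \cdot \frac{1}{1903} = - \frac{578}{1235} + \frac{281}{1903} = - \frac{752899}{2350205} \approx -0.32035$)
$K = \frac{4317}{14413}$ ($K = \frac{1042 + \frac{1}{29}}{1943 + 1536} = \frac{1042 + \frac{1}{29}}{3479} = \frac{30219}{29} \cdot \frac{1}{3479} = \frac{4317}{14413} \approx 0.29952$)
$\left(-4309 - 308\right) \left(v + K\right) = \left(-4309 - 308\right) \left(- \frac{752899}{2350205} + \frac{4317}{14413}\right) = \left(-4617\right) \left(- \frac{705698302}{33873504665}\right) = \frac{171484687386}{1782816035}$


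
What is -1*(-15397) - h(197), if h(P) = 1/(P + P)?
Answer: 6066417/394 ≈ 15397.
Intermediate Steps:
h(P) = 1/(2*P)
-1*(-15397) - h(197) = -1*(-15397) - 1/(2*197) = 15397 - 1/(2*197) = 15397 - 1*1/394 = 15397 - 1/394 = 6066417/394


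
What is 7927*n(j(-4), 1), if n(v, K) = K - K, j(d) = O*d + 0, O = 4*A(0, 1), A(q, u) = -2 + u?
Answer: 0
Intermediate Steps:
O = -4 (O = 4*(-2 + 1) = 4*(-1) = -4)
j(d) = -4*d (j(d) = -4*d + 0 = -4*d)
n(v, K) = 0
7927*n(j(-4), 1) = 7927*0 = 0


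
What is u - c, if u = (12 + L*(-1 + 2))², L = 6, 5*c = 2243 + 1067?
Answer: -338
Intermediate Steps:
c = 662 (c = (2243 + 1067)/5 = (⅕)*3310 = 662)
u = 324 (u = (12 + 6*(-1 + 2))² = (12 + 6*1)² = (12 + 6)² = 18² = 324)
u - c = 324 - 1*662 = 324 - 662 = -338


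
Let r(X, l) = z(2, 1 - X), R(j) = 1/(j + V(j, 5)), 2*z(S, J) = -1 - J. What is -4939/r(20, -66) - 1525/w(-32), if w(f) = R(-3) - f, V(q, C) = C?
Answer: -69697/117 ≈ -595.70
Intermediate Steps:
z(S, J) = -1/2 - J/2 (z(S, J) = (-1 - J)/2 = -1/2 - J/2)
R(j) = 1/(5 + j) (R(j) = 1/(j + 5) = 1/(5 + j))
r(X, l) = -1 + X/2 (r(X, l) = -1/2 - (1 - X)/2 = -1/2 + (-1/2 + X/2) = -1 + X/2)
w(f) = 1/2 - f (w(f) = 1/(5 - 3) - f = 1/2 - f)
-4939/r(20, -66) - 1525/w(-32) = -4939/(-1 + (1/2)*20) - 1525/(1/2 - 1*(-32)) = -4939/(-1 + 10) - 1525/(1/2 + 32) = -4939/9 - 1525/65/2 = -4939*1/9 - 1525*2/65 = -4939/9 - 610/13 = -69697/117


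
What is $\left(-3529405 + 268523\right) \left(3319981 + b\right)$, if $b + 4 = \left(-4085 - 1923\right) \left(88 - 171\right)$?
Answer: $-12452137701362$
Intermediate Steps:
$b = 498660$ ($b = -4 + \left(-4085 - 1923\right) \left(88 - 171\right) = -4 - 6008 \left(88 - 171\right) = -4 - -498664 = -4 + 498664 = 498660$)
$\left(-3529405 + 268523\right) \left(3319981 + b\right) = \left(-3529405 + 268523\right) \left(3319981 + 498660\right) = \left(-3260882\right) 3818641 = -12452137701362$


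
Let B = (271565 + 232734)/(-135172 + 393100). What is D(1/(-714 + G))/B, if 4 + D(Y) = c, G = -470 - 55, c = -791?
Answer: -205052760/504299 ≈ -406.61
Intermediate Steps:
G = -525
D(Y) = -795 (D(Y) = -4 - 791 = -795)
B = 504299/257928 ≈ 1.9552
D(1/(-714 + G))/B = -795/504299/257928 = -795*257928/504299 = -205052760/504299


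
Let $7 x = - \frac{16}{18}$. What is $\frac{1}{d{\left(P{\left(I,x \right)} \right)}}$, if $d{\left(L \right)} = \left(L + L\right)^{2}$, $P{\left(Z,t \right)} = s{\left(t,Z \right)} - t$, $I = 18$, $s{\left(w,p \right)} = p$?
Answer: $\frac{3969}{5216656} \approx 0.00076083$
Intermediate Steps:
$x = - \frac{8}{63}$ ($x = \frac{\left(-16\right) \frac{1}{18}}{7} = \frac{1}{7} \left(- \frac{8}{9}\right) = - \frac{8}{63} \approx -0.12698$)
$P{\left(Z,t \right)} = Z - t$
$d{\left(L \right)} = 4 L^{2}$ ($d{\left(L \right)} = \left(2 L\right)^{2} = 4 L^{2}$)
$\frac{1}{d{\left(P{\left(I,x \right)} \right)}} = \frac{1}{4 \left(18 - - \frac{8}{63}\right)^{2}} = \frac{1}{4 \left(18 + \frac{8}{63}\right)^{2}} = \frac{1}{4 \left(\frac{1142}{63}\right)^{2}} = \frac{1}{4 \cdot \frac{1304164}{3969}} = \frac{1}{\frac{5216656}{3969}} = \frac{3969}{5216656}$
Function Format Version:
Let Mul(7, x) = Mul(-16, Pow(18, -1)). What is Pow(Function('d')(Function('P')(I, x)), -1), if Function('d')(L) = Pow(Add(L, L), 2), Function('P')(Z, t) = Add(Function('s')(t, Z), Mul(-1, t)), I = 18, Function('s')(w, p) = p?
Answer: Rational(3969, 5216656) ≈ 0.00076083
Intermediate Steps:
x = Rational(-8, 63) (x = Mul(Rational(1, 7), Mul(-16, Pow(18, -1))) = Mul(Rational(1, 7), Mul(-16, Rational(1, 18))) = Mul(Rational(1, 7), Rational(-8, 9)) = Rational(-8, 63) ≈ -0.12698)
Function('P')(Z, t) = Add(Z, Mul(-1, t))
Function('d')(L) = Mul(4, Pow(L, 2)) (Function('d')(L) = Pow(Mul(2, L), 2) = Mul(4, Pow(L, 2)))
Pow(Function('d')(Function('P')(I, x)), -1) = Pow(Mul(4, Pow(Add(18, Mul(-1, Rational(-8, 63))), 2)), -1) = Pow(Mul(4, Pow(Add(18, Rational(8, 63)), 2)), -1) = Pow(Mul(4, Pow(Rational(1142, 63), 2)), -1) = Pow(Mul(4, Rational(1304164, 3969)), -1) = Pow(Rational(5216656, 3969), -1) = Rational(3969, 5216656)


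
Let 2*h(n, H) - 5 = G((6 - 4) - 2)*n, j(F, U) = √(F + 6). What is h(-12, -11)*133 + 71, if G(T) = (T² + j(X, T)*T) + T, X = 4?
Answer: 807/2 ≈ 403.50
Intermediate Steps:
j(F, U) = √(6 + F)
G(T) = T + T² + T*√10 (G(T) = (T² + √(6 + 4)*T) + T = (T² + √10*T) + T = (T² + T*√10) + T = T + T² + T*√10)
h(n, H) = 5/2 (h(n, H) = 5/2 + ((((6 - 4) - 2)*(1 + ((6 - 4) - 2) + √10))*n)/2 = 5/2 + (((2 - 2)*(1 + (2 - 2) + √10))*n)/2 = 5/2 + ((0*(1 + 0 + √10))*n)/2 = 5/2 + ((0*(1 + √10))*n)/2 = 5/2 + (0*n)/2 = 5/2 + (½)*0 = 5/2 + 0 = 5/2)
h(-12, -11)*133 + 71 = (5/2)*133 + 71 = 665/2 + 71 = 807/2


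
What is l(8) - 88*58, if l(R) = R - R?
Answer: -5104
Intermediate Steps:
l(R) = 0
l(8) - 88*58 = 0 - 88*58 = 0 - 5104 = -5104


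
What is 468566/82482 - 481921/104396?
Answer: 4583304107/4305395436 ≈ 1.0645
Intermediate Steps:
468566/82482 - 481921/104396 = 468566*(1/82482) - 481921*1/104396 = 234283/41241 - 481921/104396 = 4583304107/4305395436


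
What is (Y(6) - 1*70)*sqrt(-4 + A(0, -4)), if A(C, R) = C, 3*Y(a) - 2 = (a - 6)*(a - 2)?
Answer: -416*I/3 ≈ -138.67*I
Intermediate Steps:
Y(a) = 2/3 + (-6 + a)*(-2 + a)/3 (Y(a) = 2/3 + ((a - 6)*(a - 2))/3 = 2/3 + ((-6 + a)*(-2 + a))/3 = 2/3 + (-6 + a)*(-2 + a)/3)
(Y(6) - 1*70)*sqrt(-4 + A(0, -4)) = ((14/3 - 8/3*6 + (1/3)*6**2) - 1*70)*sqrt(-4 + 0) = ((14/3 - 16 + (1/3)*36) - 70)*sqrt(-4) = ((14/3 - 16 + 12) - 70)*(2*I) = (2/3 - 70)*(2*I) = -416*I/3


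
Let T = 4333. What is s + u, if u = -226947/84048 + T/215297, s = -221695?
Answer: -1337227365524065/6031760752 ≈ -2.2170e+5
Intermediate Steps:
u = -16165609425/6031760752 (u = -226947/84048 + 4333/215297 = -226947*1/84048 + 4333*(1/215297) = -75649/28016 + 4333/215297 = -16165609425/6031760752 ≈ -2.6801)
s + u = -221695 - 16165609425/6031760752 = -1337227365524065/6031760752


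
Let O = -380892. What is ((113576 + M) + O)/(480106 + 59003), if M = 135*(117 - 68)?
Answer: -260701/539109 ≈ -0.48358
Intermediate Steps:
M = 6615 (M = 135*49 = 6615)
((113576 + M) + O)/(480106 + 59003) = ((113576 + 6615) - 380892)/(480106 + 59003) = (120191 - 380892)/539109 = -260701*1/539109 = -260701/539109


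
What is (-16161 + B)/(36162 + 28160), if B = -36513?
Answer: -26337/32161 ≈ -0.81891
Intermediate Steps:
(-16161 + B)/(36162 + 28160) = (-16161 - 36513)/(36162 + 28160) = -52674/64322 = -52674*1/64322 = -26337/32161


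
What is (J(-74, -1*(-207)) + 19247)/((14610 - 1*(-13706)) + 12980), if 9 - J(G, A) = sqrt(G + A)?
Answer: 83/178 - sqrt(133)/41296 ≈ 0.46601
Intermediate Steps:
J(G, A) = 9 - sqrt(A + G) (J(G, A) = 9 - sqrt(G + A) = 9 - sqrt(A + G))
(J(-74, -1*(-207)) + 19247)/((14610 - 1*(-13706)) + 12980) = ((9 - sqrt(-1*(-207) - 74)) + 19247)/((14610 - 1*(-13706)) + 12980) = ((9 - sqrt(207 - 74)) + 19247)/((14610 + 13706) + 12980) = ((9 - sqrt(133)) + 19247)/(28316 + 12980) = (19256 - sqrt(133))/41296 = (19256 - sqrt(133))*(1/41296) = 83/178 - sqrt(133)/41296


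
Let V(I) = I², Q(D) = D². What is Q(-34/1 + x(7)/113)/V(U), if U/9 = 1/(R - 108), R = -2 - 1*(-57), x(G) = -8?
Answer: 41636402500/1034289 ≈ 40256.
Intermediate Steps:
R = 55 (R = -2 + 57 = 55)
U = -9/53 (U = 9/(55 - 108) = 9/(-53) = 9*(-1/53) = -9/53 ≈ -0.16981)
Q(-34/1 + x(7)/113)/V(U) = (-34/1 - 8/113)²/((-9/53)²) = (-34*1 - 8*1/113)²/(81/2809) = (-34 - 8/113)²*(2809/81) = (-3850/113)²*(2809/81) = (14822500/12769)*(2809/81) = 41636402500/1034289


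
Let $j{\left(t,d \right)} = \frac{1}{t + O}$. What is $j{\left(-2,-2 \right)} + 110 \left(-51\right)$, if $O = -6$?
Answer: $- \frac{44881}{8} \approx -5610.1$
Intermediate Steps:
$j{\left(t,d \right)} = \frac{1}{-6 + t}$ ($j{\left(t,d \right)} = \frac{1}{t - 6} = \frac{1}{-6 + t}$)
$j{\left(-2,-2 \right)} + 110 \left(-51\right) = \frac{1}{-6 - 2} + 110 \left(-51\right) = \frac{1}{-8} - 5610 = - \frac{1}{8} - 5610 = - \frac{44881}{8}$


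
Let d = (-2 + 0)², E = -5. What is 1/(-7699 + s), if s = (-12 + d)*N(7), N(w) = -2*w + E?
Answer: -1/7547 ≈ -0.00013250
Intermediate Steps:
N(w) = -5 - 2*w (N(w) = -2*w - 5 = -5 - 2*w)
d = 4 (d = (-2)² = 4)
s = 152 (s = (-12 + 4)*(-5 - 2*7) = -8*(-5 - 14) = -8*(-19) = 152)
1/(-7699 + s) = 1/(-7699 + 152) = 1/(-7547) = -1/7547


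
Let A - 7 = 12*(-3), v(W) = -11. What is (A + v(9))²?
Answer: 1600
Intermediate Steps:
A = -29 (A = 7 + 12*(-3) = 7 - 36 = -29)
(A + v(9))² = (-29 - 11)² = (-40)² = 1600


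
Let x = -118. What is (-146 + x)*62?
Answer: -16368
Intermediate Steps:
(-146 + x)*62 = (-146 - 118)*62 = -264*62 = -16368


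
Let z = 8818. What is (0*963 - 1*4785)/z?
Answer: -4785/8818 ≈ -0.54264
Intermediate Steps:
(0*963 - 1*4785)/z = (0*963 - 1*4785)/8818 = (0 - 4785)*(1/8818) = -4785*1/8818 = -4785/8818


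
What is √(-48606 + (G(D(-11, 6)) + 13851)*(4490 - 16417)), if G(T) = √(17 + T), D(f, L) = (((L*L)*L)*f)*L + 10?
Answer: √(-165249483 - 35781*I*√1581) ≈ 55.34 - 12855.0*I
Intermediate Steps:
D(f, L) = 10 + f*L⁴ (D(f, L) = ((L²*L)*f)*L + 10 = (L³*f)*L + 10 = (f*L³)*L + 10 = f*L⁴ + 10 = 10 + f*L⁴)
√(-48606 + (G(D(-11, 6)) + 13851)*(4490 - 16417)) = √(-48606 + (√(17 + (10 - 11*6⁴)) + 13851)*(4490 - 16417)) = √(-48606 + (√(17 + (10 - 11*1296)) + 13851)*(-11927)) = √(-48606 + (√(17 + (10 - 14256)) + 13851)*(-11927)) = √(-48606 + (√(17 - 14246) + 13851)*(-11927)) = √(-48606 + (√(-14229) + 13851)*(-11927)) = √(-48606 + (3*I*√1581 + 13851)*(-11927)) = √(-48606 + (13851 + 3*I*√1581)*(-11927)) = √(-48606 + (-165200877 - 35781*I*√1581)) = √(-165249483 - 35781*I*√1581)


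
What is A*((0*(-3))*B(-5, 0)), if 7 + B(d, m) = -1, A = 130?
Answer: 0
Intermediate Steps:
B(d, m) = -8 (B(d, m) = -7 - 1 = -8)
A*((0*(-3))*B(-5, 0)) = 130*((0*(-3))*(-8)) = 130*(0*(-8)) = 130*0 = 0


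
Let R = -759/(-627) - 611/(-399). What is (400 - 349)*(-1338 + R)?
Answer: -9057056/133 ≈ -68098.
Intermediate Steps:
R = 1094/399 (R = -759*(-1/627) - 611*(-1/399) = 23/19 + 611/399 = 1094/399 ≈ 2.7419)
(400 - 349)*(-1338 + R) = (400 - 349)*(-1338 + 1094/399) = 51*(-532768/399) = -9057056/133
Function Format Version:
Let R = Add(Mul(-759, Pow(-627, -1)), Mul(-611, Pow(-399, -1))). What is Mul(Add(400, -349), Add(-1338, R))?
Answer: Rational(-9057056, 133) ≈ -68098.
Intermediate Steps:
R = Rational(1094, 399) (R = Add(Mul(-759, Rational(-1, 627)), Mul(-611, Rational(-1, 399))) = Add(Rational(23, 19), Rational(611, 399)) = Rational(1094, 399) ≈ 2.7419)
Mul(Add(400, -349), Add(-1338, R)) = Mul(Add(400, -349), Add(-1338, Rational(1094, 399))) = Mul(51, Rational(-532768, 399)) = Rational(-9057056, 133)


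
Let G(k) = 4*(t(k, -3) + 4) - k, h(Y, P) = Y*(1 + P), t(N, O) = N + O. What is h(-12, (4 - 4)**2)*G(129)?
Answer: -4692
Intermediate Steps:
G(k) = 4 + 3*k (G(k) = 4*((k - 3) + 4) - k = 4*((-3 + k) + 4) - k = 4*(1 + k) - k = (4 + 4*k) - k = 4 + 3*k)
h(-12, (4 - 4)**2)*G(129) = (-12*(1 + (4 - 4)**2))*(4 + 3*129) = (-12*(1 + 0**2))*(4 + 387) = -12*(1 + 0)*391 = -12*1*391 = -12*391 = -4692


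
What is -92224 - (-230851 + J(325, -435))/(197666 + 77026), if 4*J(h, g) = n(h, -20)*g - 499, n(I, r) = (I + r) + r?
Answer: -50665866077/549384 ≈ -92223.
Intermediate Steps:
n(I, r) = I + 2*r
J(h, g) = -499/4 + g*(-40 + h)/4 (J(h, g) = ((h + 2*(-20))*g - 499)/4 = ((h - 40)*g - 499)/4 = ((-40 + h)*g - 499)/4 = (g*(-40 + h) - 499)/4 = (-499 + g*(-40 + h))/4 = -499/4 + g*(-40 + h)/4)
-92224 - (-230851 + J(325, -435))/(197666 + 77026) = -92224 - (-230851 + (-499/4 + (¼)*(-435)*(-40 + 325)))/(197666 + 77026) = -92224 - (-230851 + (-499/4 + (¼)*(-435)*285))/274692 = -92224 - (-230851 + (-499/4 - 123975/4))/274692 = -92224 - (-230851 - 62237/2)/274692 = -92224 - (-523939)/(2*274692) = -92224 - 1*(-523939/549384) = -92224 + 523939/549384 = -50665866077/549384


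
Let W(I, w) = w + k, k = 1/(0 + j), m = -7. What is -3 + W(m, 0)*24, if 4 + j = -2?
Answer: -7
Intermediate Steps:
j = -6 (j = -4 - 2 = -6)
k = -1/6 (k = 1/(0 - 6) = 1/(-6) = -1/6 ≈ -0.16667)
W(I, w) = -1/6 + w (W(I, w) = w - 1/6 = -1/6 + w)
-3 + W(m, 0)*24 = -3 + (-1/6 + 0)*24 = -3 - 1/6*24 = -3 - 4 = -7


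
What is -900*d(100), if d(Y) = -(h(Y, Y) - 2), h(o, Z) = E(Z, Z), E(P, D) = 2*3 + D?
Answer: 93600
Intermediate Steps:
E(P, D) = 6 + D
h(o, Z) = 6 + Z
d(Y) = -4 - Y (d(Y) = -((6 + Y) - 2) = -(4 + Y) = -4 - Y)
-900*d(100) = -900*(-4 - 1*100) = -900*(-4 - 100) = -900*(-104) = 93600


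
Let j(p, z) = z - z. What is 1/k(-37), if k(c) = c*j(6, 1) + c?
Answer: -1/37 ≈ -0.027027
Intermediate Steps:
j(p, z) = 0
k(c) = c (k(c) = c*0 + c = 0 + c = c)
1/k(-37) = 1/(-37) = -1/37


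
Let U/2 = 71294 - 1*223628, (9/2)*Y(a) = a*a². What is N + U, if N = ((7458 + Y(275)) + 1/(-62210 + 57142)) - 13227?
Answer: 196637472547/45612 ≈ 4.3111e+6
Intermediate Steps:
Y(a) = 2*a³/9 (Y(a) = 2*(a*a²)/9 = 2*a³/9)
U = -304668 (U = 2*(71294 - 1*223628) = 2*(71294 - 223628) = 2*(-152334) = -304668)
N = 210533989363/45612 (N = ((7458 + (2/9)*275³) + 1/(-62210 + 57142)) - 13227 = ((7458 + (2/9)*20796875) + 1/(-5068)) - 13227 = ((7458 + 41593750/9) - 1/5068) - 13227 = (41660872/9 - 1/5068) - 13227 = 211137299287/45612 - 13227 = 210533989363/45612 ≈ 4.6158e+6)
N + U = 210533989363/45612 - 304668 = 196637472547/45612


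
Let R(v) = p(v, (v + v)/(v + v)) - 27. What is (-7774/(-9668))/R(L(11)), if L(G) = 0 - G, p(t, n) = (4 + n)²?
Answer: -3887/9668 ≈ -0.40205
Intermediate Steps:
L(G) = -G
R(v) = -2 (R(v) = (4 + (v + v)/(v + v))² - 27 = (4 + (2*v)/((2*v)))² - 27 = (4 + (2*v)*(1/(2*v)))² - 27 = (4 + 1)² - 27 = 5² - 27 = 25 - 27 = -2)
(-7774/(-9668))/R(L(11)) = -7774/(-9668)/(-2) = -7774*(-1/9668)*(-½) = (3887/4834)*(-½) = -3887/9668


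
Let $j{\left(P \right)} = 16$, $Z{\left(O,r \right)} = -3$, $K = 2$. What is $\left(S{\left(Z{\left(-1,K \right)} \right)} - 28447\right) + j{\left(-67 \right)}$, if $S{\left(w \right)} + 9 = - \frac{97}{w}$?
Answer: $- \frac{85223}{3} \approx -28408.0$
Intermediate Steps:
$S{\left(w \right)} = -9 - \frac{97}{w}$
$\left(S{\left(Z{\left(-1,K \right)} \right)} - 28447\right) + j{\left(-67 \right)} = \left(\left(-9 - \frac{97}{-3}\right) - 28447\right) + 16 = \left(\left(-9 - - \frac{97}{3}\right) - 28447\right) + 16 = \left(\left(-9 + \frac{97}{3}\right) - 28447\right) + 16 = \left(\frac{70}{3} - 28447\right) + 16 = - \frac{85271}{3} + 16 = - \frac{85223}{3}$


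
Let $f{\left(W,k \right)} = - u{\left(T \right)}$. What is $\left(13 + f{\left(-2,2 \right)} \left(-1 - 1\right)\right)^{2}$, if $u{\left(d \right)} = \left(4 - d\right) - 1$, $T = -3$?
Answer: $625$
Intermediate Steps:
$u{\left(d \right)} = 3 - d$ ($u{\left(d \right)} = \left(4 - d\right) - 1 = 3 - d$)
$f{\left(W,k \right)} = -6$ ($f{\left(W,k \right)} = - (3 - -3) = - (3 + 3) = \left(-1\right) 6 = -6$)
$\left(13 + f{\left(-2,2 \right)} \left(-1 - 1\right)\right)^{2} = \left(13 - 6 \left(-1 - 1\right)\right)^{2} = \left(13 - -12\right)^{2} = \left(13 + 12\right)^{2} = 25^{2} = 625$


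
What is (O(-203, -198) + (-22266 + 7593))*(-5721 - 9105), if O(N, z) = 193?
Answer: 214680480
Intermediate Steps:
(O(-203, -198) + (-22266 + 7593))*(-5721 - 9105) = (193 + (-22266 + 7593))*(-5721 - 9105) = (193 - 14673)*(-14826) = -14480*(-14826) = 214680480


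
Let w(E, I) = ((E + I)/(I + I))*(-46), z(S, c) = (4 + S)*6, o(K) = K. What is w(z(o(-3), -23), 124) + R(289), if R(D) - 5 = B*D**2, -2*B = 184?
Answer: -476404969/62 ≈ -7.6840e+6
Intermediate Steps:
z(S, c) = 24 + 6*S
B = -92 (B = -1/2*184 = -92)
w(E, I) = -23*(E + I)/I (w(E, I) = ((E + I)/((2*I)))*(-46) = ((E + I)*(1/(2*I)))*(-46) = ((E + I)/(2*I))*(-46) = -23*(E + I)/I)
R(D) = 5 - 92*D**2
w(z(o(-3), -23), 124) + R(289) = (-23 - 23*(24 + 6*(-3))/124) + (5 - 92*289**2) = (-23 - 23*(24 - 18)*1/124) + (5 - 92*83521) = (-23 - 23*6*1/124) + (5 - 7683932) = (-23 - 69/62) - 7683927 = -1495/62 - 7683927 = -476404969/62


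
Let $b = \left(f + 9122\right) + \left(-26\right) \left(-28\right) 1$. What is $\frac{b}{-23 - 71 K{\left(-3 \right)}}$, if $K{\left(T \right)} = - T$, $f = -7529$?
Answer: $- \frac{2321}{236} \approx -9.8347$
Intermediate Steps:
$b = 2321$ ($b = \left(-7529 + 9122\right) + \left(-26\right) \left(-28\right) 1 = 1593 + 728 \cdot 1 = 1593 + 728 = 2321$)
$\frac{b}{-23 - 71 K{\left(-3 \right)}} = \frac{2321}{-23 - 71 \left(\left(-1\right) \left(-3\right)\right)} = \frac{2321}{-23 - 213} = \frac{2321}{-236} = 2321 \left(- \frac{1}{236}\right) = - \frac{2321}{236}$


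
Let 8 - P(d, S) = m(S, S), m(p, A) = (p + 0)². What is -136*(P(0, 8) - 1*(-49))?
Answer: 952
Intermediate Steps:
m(p, A) = p²
P(d, S) = 8 - S²
-136*(P(0, 8) - 1*(-49)) = -136*((8 - 1*8²) - 1*(-49)) = -136*((8 - 1*64) + 49) = -136*((8 - 64) + 49) = -136*(-56 + 49) = -136*(-7) = 952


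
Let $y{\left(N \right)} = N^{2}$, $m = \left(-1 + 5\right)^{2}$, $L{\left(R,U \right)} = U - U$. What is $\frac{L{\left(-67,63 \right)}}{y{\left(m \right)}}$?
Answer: $0$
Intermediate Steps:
$L{\left(R,U \right)} = 0$
$m = 16$ ($m = 4^{2} = 16$)
$\frac{L{\left(-67,63 \right)}}{y{\left(m \right)}} = \frac{0}{16^{2}} = \frac{0}{256} = 0 \cdot \frac{1}{256} = 0$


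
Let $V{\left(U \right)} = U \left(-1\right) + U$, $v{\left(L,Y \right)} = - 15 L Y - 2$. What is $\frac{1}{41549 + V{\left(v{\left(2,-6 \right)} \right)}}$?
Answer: $\frac{1}{41549} \approx 2.4068 \cdot 10^{-5}$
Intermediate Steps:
$v{\left(L,Y \right)} = -2 - 15 L Y$ ($v{\left(L,Y \right)} = - 15 L Y - 2 = -2 - 15 L Y$)
$V{\left(U \right)} = 0$ ($V{\left(U \right)} = - U + U = 0$)
$\frac{1}{41549 + V{\left(v{\left(2,-6 \right)} \right)}} = \frac{1}{41549 + 0} = \frac{1}{41549}$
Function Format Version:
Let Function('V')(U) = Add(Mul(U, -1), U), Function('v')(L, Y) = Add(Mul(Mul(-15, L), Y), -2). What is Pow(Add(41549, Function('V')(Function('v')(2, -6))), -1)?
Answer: Rational(1, 41549) ≈ 2.4068e-5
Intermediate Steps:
Function('v')(L, Y) = Add(-2, Mul(-15, L, Y)) (Function('v')(L, Y) = Add(Mul(-15, L, Y), -2) = Add(-2, Mul(-15, L, Y)))
Function('V')(U) = 0 (Function('V')(U) = Add(Mul(-1, U), U) = 0)
Pow(Add(41549, Function('V')(Function('v')(2, -6))), -1) = Pow(Add(41549, 0), -1) = Pow(41549, -1) = Rational(1, 41549)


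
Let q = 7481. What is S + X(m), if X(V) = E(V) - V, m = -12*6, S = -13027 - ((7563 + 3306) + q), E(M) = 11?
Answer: -31294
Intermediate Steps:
S = -31377 (S = -13027 - ((7563 + 3306) + 7481) = -13027 - (10869 + 7481) = -13027 - 1*18350 = -13027 - 18350 = -31377)
m = -72
X(V) = 11 - V
S + X(m) = -31377 + (11 - 1*(-72)) = -31377 + (11 + 72) = -31377 + 83 = -31294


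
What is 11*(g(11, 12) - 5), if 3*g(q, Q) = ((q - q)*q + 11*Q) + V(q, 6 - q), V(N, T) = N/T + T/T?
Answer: 2123/5 ≈ 424.60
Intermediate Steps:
V(N, T) = 1 + N/T (V(N, T) = N/T + 1 = 1 + N/T)
g(q, Q) = 2/(6 - q) + 11*Q/3 (g(q, Q) = (((q - q)*q + 11*Q) + (q + (6 - q))/(6 - q))/3 = ((0*q + 11*Q) + 6/(6 - q))/3 = ((0 + 11*Q) + 6/(6 - q))/3 = (11*Q + 6/(6 - q))/3 = (6/(6 - q) + 11*Q)/3 = 2/(6 - q) + 11*Q/3)
11*(g(11, 12) - 5) = 11*((-6 + 11*12*(-6 + 11))/(3*(-6 + 11)) - 5) = 11*((⅓)*(-6 + 11*12*5)/5 - 5) = 11*((⅓)*(⅕)*(-6 + 660) - 5) = 11*((⅓)*(⅕)*654 - 5) = 11*(218/5 - 5) = 11*(193/5) = 2123/5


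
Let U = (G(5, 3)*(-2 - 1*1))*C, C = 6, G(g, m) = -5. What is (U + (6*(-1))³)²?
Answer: 15876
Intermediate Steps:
U = 90 (U = -5*(-2 - 1*1)*6 = -5*(-2 - 1)*6 = -5*(-3)*6 = 15*6 = 90)
(U + (6*(-1))³)² = (90 + (6*(-1))³)² = (90 + (-6)³)² = (90 - 216)² = (-126)² = 15876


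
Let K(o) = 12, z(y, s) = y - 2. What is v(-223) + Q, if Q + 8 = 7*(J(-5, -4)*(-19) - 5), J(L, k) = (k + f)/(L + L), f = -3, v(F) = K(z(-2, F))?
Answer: -1241/10 ≈ -124.10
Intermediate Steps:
z(y, s) = -2 + y
v(F) = 12
J(L, k) = (-3 + k)/(2*L) (J(L, k) = (k - 3)/(L + L) = (-3 + k)/((2*L)) = (-3 + k)*(1/(2*L)) = (-3 + k)/(2*L))
Q = -1361/10 (Q = -8 + 7*(((½)*(-3 - 4)/(-5))*(-19) - 5) = -8 + 7*(((½)*(-⅕)*(-7))*(-19) - 5) = -8 + 7*((7/10)*(-19) - 5) = -8 + 7*(-133/10 - 5) = -8 + 7*(-183/10) = -8 - 1281/10 = -1361/10 ≈ -136.10)
v(-223) + Q = 12 - 1361/10 = -1241/10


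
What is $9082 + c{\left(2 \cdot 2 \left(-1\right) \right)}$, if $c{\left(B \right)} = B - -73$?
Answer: $9151$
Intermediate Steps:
$c{\left(B \right)} = 73 + B$ ($c{\left(B \right)} = B + 73 = 73 + B$)
$9082 + c{\left(2 \cdot 2 \left(-1\right) \right)} = 9082 + \left(73 + 2 \cdot 2 \left(-1\right)\right) = 9082 + \left(73 + 4 \left(-1\right)\right) = 9082 + \left(73 - 4\right) = 9082 + 69 = 9151$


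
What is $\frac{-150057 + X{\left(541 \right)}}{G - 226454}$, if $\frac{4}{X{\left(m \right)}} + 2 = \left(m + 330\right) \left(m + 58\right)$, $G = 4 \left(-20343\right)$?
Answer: $\frac{78288788435}{160601135502} \approx 0.48747$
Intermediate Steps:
$G = -81372$
$X{\left(m \right)} = \frac{4}{-2 + \left(58 + m\right) \left(330 + m\right)}$ ($X{\left(m \right)} = \frac{4}{-2 + \left(m + 330\right) \left(m + 58\right)} = \frac{4}{-2 + \left(330 + m\right) \left(58 + m\right)} = \frac{4}{-2 + \left(58 + m\right) \left(330 + m\right)}$)
$\frac{-150057 + X{\left(541 \right)}}{G - 226454} = \frac{-150057 + \frac{4}{19138 + 541^{2} + 388 \cdot 541}}{-81372 - 226454} = \frac{-150057 + \frac{4}{19138 + 292681 + 209908}}{-307826} = \left(-150057 + \frac{4}{521727}\right) \left(- \frac{1}{307826}\right) = \left(- \frac{78288788435}{521727}\right) \left(- \frac{1}{307826}\right) = \frac{78288788435}{160601135502}$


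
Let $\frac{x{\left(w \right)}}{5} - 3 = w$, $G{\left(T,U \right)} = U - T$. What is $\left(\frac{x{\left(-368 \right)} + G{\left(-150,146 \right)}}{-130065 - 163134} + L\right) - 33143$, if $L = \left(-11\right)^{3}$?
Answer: $- \frac{10107740797}{293199} \approx -34474.0$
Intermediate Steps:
$x{\left(w \right)} = 15 + 5 w$
$L = -1331$
$\left(\frac{x{\left(-368 \right)} + G{\left(-150,146 \right)}}{-130065 - 163134} + L\right) - 33143 = \left(\frac{\left(15 + 5 \left(-368\right)\right) + \left(146 - -150\right)}{-130065 - 163134} - 1331\right) - 33143 = \left(\frac{\left(15 - 1840\right) + \left(146 + 150\right)}{-293199} - 1331\right) - 33143 = \left(\left(-1825 + 296\right) \left(- \frac{1}{293199}\right) - 1331\right) - 33143 = \left(\left(-1529\right) \left(- \frac{1}{293199}\right) - 1331\right) - 33143 = \left(\frac{1529}{293199} - 1331\right) - 33143 = - \frac{390246340}{293199} - 33143 = - \frac{10107740797}{293199}$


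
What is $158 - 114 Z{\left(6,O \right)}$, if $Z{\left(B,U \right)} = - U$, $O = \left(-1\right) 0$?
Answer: $158$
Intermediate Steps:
$O = 0$
$158 - 114 Z{\left(6,O \right)} = 158 - 114 \left(\left(-1\right) 0\right) = 158 - 0 = 158 + 0 = 158$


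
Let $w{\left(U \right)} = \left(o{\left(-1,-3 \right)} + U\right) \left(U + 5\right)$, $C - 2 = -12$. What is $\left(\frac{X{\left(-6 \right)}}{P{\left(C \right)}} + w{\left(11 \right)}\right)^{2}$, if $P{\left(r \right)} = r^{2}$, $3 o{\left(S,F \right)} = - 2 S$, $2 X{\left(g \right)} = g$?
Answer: $\frac{3134992081}{90000} \approx 34833.0$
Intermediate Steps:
$X{\left(g \right)} = \frac{g}{2}$
$o{\left(S,F \right)} = - \frac{2 S}{3}$ ($o{\left(S,F \right)} = \frac{\left(-2\right) S}{3} = - \frac{2 S}{3}$)
$C = -10$ ($C = 2 - 12 = -10$)
$w{\left(U \right)} = \left(5 + U\right) \left(\frac{2}{3} + U\right)$ ($w{\left(U \right)} = \left(\left(- \frac{2}{3}\right) \left(-1\right) + U\right) \left(U + 5\right) = \left(\frac{2}{3} + U\right) \left(5 + U\right) = \left(5 + U\right) \left(\frac{2}{3} + U\right)$)
$\left(\frac{X{\left(-6 \right)}}{P{\left(C \right)}} + w{\left(11 \right)}\right)^{2} = \left(\frac{\frac{1}{2} \left(-6\right)}{\left(-10\right)^{2}} + \left(\frac{10}{3} + 11^{2} + \frac{17}{3} \cdot 11\right)\right)^{2} = \left(- \frac{3}{100} + \left(\frac{10}{3} + 121 + \frac{187}{3}\right)\right)^{2} = \left(\left(-3\right) \frac{1}{100} + \frac{560}{3}\right)^{2} = \left(- \frac{3}{100} + \frac{560}{3}\right)^{2} = \left(\frac{55991}{300}\right)^{2} = \frac{3134992081}{90000}$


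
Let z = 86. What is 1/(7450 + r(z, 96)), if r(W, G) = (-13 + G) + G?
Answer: 1/7629 ≈ 0.00013108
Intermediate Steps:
r(W, G) = -13 + 2*G
1/(7450 + r(z, 96)) = 1/(7450 + (-13 + 2*96)) = 1/(7450 + (-13 + 192)) = 1/(7450 + 179) = 1/7629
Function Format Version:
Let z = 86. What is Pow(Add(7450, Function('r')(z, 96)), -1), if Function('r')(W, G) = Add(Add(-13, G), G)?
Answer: Rational(1, 7629) ≈ 0.00013108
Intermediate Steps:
Function('r')(W, G) = Add(-13, Mul(2, G))
Pow(Add(7450, Function('r')(z, 96)), -1) = Pow(Add(7450, Add(-13, Mul(2, 96))), -1) = Pow(Add(7450, Add(-13, 192)), -1) = Pow(Add(7450, 179), -1) = Pow(7629, -1) = Rational(1, 7629)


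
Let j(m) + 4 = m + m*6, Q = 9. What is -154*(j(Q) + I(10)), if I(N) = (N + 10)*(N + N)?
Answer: -70686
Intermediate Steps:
I(N) = 2*N*(10 + N) (I(N) = (10 + N)*(2*N) = 2*N*(10 + N))
j(m) = -4 + 7*m (j(m) = -4 + (m + m*6) = -4 + (m + 6*m) = -4 + 7*m)
-154*(j(Q) + I(10)) = -154*((-4 + 7*9) + 2*10*(10 + 10)) = -154*((-4 + 63) + 2*10*20) = -154*(59 + 400) = -154*459 = -70686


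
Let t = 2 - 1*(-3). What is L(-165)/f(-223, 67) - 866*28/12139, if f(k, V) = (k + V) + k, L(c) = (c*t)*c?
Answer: -1661611367/4600681 ≈ -361.17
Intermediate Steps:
t = 5 (t = 2 + 3 = 5)
L(c) = 5*c**2 (L(c) = (c*5)*c = (5*c)*c = 5*c**2)
f(k, V) = V + 2*k (f(k, V) = (V + k) + k = V + 2*k)
L(-165)/f(-223, 67) - 866*28/12139 = (5*(-165)**2)/(67 + 2*(-223)) - 866*28/12139 = (5*27225)/(67 - 446) - 24248*1/12139 = 136125/(-379) - 24248/12139 = 136125*(-1/379) - 24248/12139 = -136125/379 - 24248/12139 = -1661611367/4600681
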